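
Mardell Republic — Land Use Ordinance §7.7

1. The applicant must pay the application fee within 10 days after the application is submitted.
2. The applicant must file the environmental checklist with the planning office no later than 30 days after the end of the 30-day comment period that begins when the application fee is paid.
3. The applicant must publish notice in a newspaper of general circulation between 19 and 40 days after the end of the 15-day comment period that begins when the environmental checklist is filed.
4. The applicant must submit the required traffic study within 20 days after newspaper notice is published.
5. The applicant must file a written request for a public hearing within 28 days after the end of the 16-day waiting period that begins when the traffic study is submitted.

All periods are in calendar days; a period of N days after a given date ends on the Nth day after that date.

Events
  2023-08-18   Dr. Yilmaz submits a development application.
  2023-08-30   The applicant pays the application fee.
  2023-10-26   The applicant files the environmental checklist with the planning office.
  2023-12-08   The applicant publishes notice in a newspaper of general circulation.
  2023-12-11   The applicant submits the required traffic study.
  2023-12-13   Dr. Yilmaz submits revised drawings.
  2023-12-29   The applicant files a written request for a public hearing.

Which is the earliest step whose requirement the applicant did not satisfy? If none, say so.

Step 1: 10 days after 2023-08-18 (when the application is submitted) is 2023-08-28; done 2023-08-30 — 2 days late.

Step 1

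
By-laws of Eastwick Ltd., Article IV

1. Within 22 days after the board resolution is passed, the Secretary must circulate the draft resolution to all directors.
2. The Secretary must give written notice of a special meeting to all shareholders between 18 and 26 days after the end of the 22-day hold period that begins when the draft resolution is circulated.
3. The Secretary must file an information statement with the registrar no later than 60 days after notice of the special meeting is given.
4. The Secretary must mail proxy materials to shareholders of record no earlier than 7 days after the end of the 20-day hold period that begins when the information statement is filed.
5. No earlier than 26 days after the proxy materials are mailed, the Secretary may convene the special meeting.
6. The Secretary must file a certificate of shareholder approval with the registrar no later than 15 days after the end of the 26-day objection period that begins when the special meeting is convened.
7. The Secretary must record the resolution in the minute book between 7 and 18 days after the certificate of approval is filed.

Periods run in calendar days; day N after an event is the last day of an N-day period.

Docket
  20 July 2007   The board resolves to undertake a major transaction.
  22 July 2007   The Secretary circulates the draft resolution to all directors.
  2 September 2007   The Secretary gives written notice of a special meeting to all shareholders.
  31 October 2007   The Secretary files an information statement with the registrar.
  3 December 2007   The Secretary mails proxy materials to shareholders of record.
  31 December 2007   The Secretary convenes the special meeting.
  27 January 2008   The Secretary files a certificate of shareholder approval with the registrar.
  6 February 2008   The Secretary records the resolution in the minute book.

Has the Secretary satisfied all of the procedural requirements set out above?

(1) due by 20 July 2007 + 22 days = 11 August 2007; completed 22 July 2007, before the deadline.
(2) the permitted window runs from 13 August 2007 + 18 = 31 August 2007 to 13 August 2007 + 26 = 8 September 2007; done 2 September 2007, which is between those dates.
(3) due by 2 September 2007 + 60 days = 1 November 2007; 31 October 2007 is within that limit.
(4) permitted from 20 November 2007 + 7 days = 27 November 2007 onward; done 3 December 2007, after the minimum wait.
(5) permitted from 3 December 2007 + 26 days = 29 December 2007 onward; done 31 December 2007 — permitted.
(6) due by 26 January 2008 + 15 days = 10 February 2008; 27 January 2008 is within that limit.
(7) the permitted window runs from 27 January 2008 + 7 = 3 February 2008 to 27 January 2008 + 18 = 14 February 2008; done 6 February 2008 — within the window.

Yes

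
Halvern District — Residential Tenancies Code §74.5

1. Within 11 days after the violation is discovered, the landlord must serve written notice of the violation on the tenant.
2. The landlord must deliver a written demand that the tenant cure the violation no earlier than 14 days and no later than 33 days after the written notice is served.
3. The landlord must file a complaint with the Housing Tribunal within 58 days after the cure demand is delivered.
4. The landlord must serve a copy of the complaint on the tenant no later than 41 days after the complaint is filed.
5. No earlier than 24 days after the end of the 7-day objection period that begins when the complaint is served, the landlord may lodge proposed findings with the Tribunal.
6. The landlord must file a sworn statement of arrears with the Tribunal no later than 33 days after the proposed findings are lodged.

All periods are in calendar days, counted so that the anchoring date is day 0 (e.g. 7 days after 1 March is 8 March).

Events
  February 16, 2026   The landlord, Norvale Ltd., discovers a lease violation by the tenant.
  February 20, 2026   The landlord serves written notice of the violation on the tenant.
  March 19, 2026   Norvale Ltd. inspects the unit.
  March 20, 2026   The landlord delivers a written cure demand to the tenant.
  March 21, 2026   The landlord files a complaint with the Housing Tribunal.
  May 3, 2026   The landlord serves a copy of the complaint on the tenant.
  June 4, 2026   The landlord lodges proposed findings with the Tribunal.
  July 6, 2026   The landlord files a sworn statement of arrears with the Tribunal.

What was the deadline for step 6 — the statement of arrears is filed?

Step 6 runs from June 4, 2026, when the proposed findings are lodged. 33 days after June 4, 2026 is July 7, 2026.

July 7, 2026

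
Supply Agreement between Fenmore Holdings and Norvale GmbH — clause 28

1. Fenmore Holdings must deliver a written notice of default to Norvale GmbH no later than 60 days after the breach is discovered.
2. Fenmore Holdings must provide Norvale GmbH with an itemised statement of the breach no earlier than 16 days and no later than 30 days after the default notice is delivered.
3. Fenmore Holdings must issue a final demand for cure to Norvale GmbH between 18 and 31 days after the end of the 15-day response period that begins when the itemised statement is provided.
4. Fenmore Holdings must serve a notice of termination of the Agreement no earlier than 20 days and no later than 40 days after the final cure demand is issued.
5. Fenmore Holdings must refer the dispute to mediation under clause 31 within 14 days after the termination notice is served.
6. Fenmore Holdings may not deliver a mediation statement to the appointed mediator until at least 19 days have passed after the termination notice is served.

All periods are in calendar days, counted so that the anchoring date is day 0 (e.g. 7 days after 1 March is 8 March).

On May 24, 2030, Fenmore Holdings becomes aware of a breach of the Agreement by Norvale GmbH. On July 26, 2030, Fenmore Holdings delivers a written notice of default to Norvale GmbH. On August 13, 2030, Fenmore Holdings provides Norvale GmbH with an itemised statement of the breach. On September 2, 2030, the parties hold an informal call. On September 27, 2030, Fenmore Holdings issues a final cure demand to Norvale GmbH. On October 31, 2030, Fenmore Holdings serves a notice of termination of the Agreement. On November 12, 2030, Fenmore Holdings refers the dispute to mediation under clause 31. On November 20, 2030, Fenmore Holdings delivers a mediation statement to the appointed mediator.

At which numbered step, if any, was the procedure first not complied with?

Step 1

(1) due by May 24, 2030 + 60 days = July 23, 2030; done July 26, 2030 — 3 days late.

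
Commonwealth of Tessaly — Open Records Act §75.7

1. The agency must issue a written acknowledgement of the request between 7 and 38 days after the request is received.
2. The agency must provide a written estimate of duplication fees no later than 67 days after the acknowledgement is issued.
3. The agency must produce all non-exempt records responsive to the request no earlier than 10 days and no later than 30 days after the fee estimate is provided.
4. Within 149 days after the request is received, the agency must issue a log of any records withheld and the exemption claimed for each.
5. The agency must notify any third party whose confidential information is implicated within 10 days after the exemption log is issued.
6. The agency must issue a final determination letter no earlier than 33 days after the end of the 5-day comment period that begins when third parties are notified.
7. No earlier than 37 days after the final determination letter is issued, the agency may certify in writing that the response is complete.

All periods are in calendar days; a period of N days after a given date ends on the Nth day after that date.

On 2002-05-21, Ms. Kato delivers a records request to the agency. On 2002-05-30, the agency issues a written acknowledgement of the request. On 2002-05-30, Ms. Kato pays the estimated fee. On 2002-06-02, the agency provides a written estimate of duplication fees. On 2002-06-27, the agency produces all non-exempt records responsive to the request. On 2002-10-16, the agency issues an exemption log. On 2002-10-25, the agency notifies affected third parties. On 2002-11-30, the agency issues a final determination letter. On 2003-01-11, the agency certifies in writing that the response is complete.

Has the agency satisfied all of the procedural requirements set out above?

No

(1) the permitted window runs from 2002-05-21 + 7 = 2002-05-28 to 2002-05-21 + 38 = 2002-06-28; done 2002-05-30 — within the window.
(2) due by 2002-05-30 + 67 days = 2002-08-05; 2002-06-02 is within that limit.
(3) the permitted window runs from 2002-06-02 + 10 = 2002-06-12 to 2002-06-02 + 30 = 2002-07-02; done 2002-06-27, which is between those dates.
(4) due by 2002-05-21 + 149 days = 2002-10-17; done 2002-10-16 — timely.
(5) due by 2002-10-16 + 10 days = 2002-10-26; done 2002-10-25 — timely.
(6) permitted from 2002-10-30 + 33 days = 2002-12-02 onward; 2002-11-30 is 2 days before the earliest permitted date.
No need to go further; step 6 was not satisfied.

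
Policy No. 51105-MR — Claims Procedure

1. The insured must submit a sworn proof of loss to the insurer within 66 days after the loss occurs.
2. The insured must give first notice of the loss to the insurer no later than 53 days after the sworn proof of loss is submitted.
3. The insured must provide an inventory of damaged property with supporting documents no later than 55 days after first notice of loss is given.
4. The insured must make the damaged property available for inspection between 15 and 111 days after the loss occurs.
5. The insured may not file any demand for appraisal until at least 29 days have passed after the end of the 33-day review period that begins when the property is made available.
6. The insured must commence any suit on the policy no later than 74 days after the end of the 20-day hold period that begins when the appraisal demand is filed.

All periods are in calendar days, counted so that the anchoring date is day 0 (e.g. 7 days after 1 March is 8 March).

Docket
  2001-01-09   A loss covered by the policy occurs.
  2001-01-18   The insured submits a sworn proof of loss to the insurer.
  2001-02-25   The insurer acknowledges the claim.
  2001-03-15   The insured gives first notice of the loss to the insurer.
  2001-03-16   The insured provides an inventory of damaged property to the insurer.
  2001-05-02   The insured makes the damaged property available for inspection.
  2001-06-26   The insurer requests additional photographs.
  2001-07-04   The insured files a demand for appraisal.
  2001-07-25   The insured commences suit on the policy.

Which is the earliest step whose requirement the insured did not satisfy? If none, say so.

Step 2

Step 1: 66 days after 2001-01-09 (when the loss occurs) is 2001-03-16; completed 2001-01-18, before the deadline.
Step 2: 53 days after 2001-01-18 (when the sworn proof of loss is submitted) is 2001-03-12; done 2001-03-15 — 3 days late.
No need to go further; step 2 was not satisfied.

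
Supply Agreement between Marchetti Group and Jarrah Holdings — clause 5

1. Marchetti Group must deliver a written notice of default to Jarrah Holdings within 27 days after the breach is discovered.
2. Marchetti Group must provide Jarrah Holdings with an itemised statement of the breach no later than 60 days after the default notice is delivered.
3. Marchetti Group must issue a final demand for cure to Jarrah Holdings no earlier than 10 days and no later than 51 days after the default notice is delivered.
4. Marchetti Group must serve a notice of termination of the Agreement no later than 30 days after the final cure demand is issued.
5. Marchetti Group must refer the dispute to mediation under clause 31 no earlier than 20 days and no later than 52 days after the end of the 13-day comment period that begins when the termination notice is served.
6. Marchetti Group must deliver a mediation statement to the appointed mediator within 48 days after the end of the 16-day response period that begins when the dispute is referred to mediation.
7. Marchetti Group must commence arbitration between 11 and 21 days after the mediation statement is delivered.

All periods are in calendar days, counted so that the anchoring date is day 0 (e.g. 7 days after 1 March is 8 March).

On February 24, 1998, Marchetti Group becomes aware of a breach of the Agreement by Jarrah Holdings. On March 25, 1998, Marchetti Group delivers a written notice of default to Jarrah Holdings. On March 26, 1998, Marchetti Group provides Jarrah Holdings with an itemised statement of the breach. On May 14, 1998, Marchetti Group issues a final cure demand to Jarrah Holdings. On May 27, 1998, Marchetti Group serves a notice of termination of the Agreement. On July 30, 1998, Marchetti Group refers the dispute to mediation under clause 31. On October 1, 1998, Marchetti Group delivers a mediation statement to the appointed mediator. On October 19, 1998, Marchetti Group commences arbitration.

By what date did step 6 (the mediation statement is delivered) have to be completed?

October 2, 1998

The dispute is referred to mediation on July 30, 1998; the 16-day response period therefore ends August 15, 1998, and step 6 runs from that date. 48 days after August 15, 1998 is October 2, 1998.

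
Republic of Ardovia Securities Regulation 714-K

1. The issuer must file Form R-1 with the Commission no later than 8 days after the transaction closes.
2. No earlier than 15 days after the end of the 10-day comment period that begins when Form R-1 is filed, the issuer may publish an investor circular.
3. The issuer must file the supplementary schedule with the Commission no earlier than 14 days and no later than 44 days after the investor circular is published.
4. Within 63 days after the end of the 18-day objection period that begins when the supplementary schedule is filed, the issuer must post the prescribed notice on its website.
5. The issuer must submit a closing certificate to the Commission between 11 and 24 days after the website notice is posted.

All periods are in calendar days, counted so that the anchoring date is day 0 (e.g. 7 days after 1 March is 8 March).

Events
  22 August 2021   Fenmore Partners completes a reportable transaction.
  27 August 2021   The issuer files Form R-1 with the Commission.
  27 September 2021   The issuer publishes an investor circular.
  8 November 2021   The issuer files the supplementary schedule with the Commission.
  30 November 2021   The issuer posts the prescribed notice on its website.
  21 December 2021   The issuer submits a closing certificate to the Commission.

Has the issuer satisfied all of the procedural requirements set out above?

Yes

Step 1: 8 days after 22 August 2021 (when the transaction closes) is 30 August 2021; done 27 August 2021 — timely.
Step 2: the earliest permitted date is 15 days after 6 September 2021 (end of the 10-day comment period, which began when Form R-1 is filed on 27 August 2021), i.e. 21 September 2021; done 27 September 2021, after the minimum wait.
Step 3: the window is 14–44 days after 27 September 2021 (when the investor circular is published), so 11 October 2021 through 10 November 2021; 8 November 2021 falls inside that range.
Step 4: 63 days after 26 November 2021 (end of the 18-day objection period, which began when the supplementary schedule is filed on 8 November 2021) is 28 January 2022; completed 30 November 2021, before the deadline.
Step 5: the window is 11–24 days after 30 November 2021 (when the website notice is posted), so 11 December 2021 through 24 December 2021; 21 December 2021 falls inside that range.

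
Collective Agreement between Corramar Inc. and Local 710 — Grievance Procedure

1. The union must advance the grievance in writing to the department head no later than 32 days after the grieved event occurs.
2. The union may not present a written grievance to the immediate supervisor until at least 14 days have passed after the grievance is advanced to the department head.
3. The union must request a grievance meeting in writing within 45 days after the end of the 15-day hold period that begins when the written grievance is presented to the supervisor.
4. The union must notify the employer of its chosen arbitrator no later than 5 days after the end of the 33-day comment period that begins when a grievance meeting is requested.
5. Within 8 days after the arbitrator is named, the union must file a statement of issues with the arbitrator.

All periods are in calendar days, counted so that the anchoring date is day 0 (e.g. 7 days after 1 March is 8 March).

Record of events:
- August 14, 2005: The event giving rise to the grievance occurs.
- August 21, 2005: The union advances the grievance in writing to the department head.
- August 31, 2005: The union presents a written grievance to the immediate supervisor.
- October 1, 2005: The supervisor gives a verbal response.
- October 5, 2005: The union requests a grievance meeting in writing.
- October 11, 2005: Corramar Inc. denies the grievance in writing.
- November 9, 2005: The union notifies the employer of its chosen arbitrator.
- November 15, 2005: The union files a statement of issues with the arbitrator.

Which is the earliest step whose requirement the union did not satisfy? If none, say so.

Step 2

Step 1: 32 days after August 14, 2005 (when the grieved event occurs) is September 15, 2005; August 21, 2005 is within that limit.
Step 2: the earliest permitted date is 14 days after August 21, 2005 (when the grievance is advanced to the department head), i.e. September 4, 2005; August 31, 2005 is 4 days before the earliest permitted date.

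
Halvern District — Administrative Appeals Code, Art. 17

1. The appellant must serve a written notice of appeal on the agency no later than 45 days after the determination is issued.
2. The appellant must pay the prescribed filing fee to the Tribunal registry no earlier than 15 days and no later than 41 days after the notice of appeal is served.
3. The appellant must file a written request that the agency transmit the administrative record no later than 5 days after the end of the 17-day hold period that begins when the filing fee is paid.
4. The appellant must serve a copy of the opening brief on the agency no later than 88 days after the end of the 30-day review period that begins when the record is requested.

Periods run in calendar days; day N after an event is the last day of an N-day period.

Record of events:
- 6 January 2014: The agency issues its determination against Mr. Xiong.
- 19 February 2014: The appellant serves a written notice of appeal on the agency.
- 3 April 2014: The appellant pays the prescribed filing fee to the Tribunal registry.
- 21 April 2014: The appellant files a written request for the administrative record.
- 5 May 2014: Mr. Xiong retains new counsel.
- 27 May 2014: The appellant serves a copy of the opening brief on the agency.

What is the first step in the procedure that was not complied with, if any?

Step 2

Step 1 — counting 45 days from 6 January 2014 (when the determination is issued) gives a deadline of 20 February 2014; 19 February 2014 is within that limit.
Step 2 — 15 and 41 days from 19 February 2014 (when the notice of appeal is served) are 6 March 2014 and 1 April 2014 respectively; 3 April 2014 is 2 days past the end of the window.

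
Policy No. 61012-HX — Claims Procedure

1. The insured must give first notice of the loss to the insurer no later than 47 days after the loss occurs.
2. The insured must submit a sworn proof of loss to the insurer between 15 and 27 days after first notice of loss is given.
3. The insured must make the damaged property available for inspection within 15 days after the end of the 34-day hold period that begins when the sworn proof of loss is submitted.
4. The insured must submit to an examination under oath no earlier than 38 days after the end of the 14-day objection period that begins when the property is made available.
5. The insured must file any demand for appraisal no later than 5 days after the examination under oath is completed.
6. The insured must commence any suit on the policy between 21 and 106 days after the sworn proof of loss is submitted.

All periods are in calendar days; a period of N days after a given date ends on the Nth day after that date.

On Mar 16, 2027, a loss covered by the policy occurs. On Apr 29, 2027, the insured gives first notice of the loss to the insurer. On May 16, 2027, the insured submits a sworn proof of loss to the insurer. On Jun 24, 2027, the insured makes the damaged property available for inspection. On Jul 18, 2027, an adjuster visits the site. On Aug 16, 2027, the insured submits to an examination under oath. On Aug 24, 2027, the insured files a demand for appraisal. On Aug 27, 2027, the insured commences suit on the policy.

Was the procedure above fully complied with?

Step 1 — counting 47 days from Mar 16, 2027 (when the loss occurs) gives a deadline of May 2, 2027; completed Apr 29, 2027, before the deadline.
Step 2 — 15 and 27 days from Apr 29, 2027 (when first notice of loss is given) are May 14, 2027 and May 26, 2027 respectively; done May 16, 2027 — within the window.
Step 3 — counting 15 days from Jun 19, 2027 (end of the 34-day hold period, which began when the sworn proof of loss is submitted on May 16, 2027) gives a deadline of Jul 4, 2027; completed Jun 24, 2027, before the deadline.
Step 4 — must wait 38 days from Jul 8, 2027 (end of the 14-day objection period, which began when the property is made available on Jun 24, 2027), so not before Aug 15, 2027; Aug 16, 2027 is on or after that date.
Step 5 — counting 5 days from Aug 16, 2027 (when the examination under oath is completed) gives a deadline of Aug 21, 2027; done Aug 24, 2027 — 3 days late.
That is the first point of non-compliance.

No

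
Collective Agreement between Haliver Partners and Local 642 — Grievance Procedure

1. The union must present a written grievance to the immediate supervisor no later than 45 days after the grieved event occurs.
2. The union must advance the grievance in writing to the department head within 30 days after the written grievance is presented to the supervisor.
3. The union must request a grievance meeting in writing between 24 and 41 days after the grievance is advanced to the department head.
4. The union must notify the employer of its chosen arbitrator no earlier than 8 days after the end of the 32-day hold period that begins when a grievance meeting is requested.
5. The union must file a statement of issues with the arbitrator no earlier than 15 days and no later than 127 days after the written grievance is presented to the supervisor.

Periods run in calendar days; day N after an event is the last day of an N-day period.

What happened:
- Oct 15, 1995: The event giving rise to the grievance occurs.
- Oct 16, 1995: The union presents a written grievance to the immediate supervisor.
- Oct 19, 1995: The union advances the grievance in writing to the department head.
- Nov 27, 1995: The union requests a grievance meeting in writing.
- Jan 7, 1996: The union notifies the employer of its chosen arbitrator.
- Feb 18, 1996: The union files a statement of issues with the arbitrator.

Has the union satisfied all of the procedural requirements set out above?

Step 1: 45 days after Oct 15, 1995 (when the grieved event occurs) is Nov 29, 1995; done Oct 16, 1995 — timely.
Step 2: 30 days after Oct 16, 1995 (when the written grievance is presented to the supervisor) is Nov 15, 1995; done Oct 19, 1995 — timely.
Step 3: the window is 24–41 days after Oct 19, 1995 (when the grievance is advanced to the department head), so Nov 12, 1995 through Nov 29, 1995; done Nov 27, 1995, which is between those dates.
Step 4: the earliest permitted date is 8 days after Dec 29, 1995 (end of the 32-day hold period, which began when a grievance meeting is requested on Nov 27, 1995), i.e. Jan 6, 1996; done Jan 7, 1996 — permitted.
Step 5: the window is 15–127 days after Oct 16, 1995 (when the written grievance is presented to the supervisor), so Oct 31, 1995 through Feb 20, 1996; done Feb 18, 1996, which is between those dates.

Yes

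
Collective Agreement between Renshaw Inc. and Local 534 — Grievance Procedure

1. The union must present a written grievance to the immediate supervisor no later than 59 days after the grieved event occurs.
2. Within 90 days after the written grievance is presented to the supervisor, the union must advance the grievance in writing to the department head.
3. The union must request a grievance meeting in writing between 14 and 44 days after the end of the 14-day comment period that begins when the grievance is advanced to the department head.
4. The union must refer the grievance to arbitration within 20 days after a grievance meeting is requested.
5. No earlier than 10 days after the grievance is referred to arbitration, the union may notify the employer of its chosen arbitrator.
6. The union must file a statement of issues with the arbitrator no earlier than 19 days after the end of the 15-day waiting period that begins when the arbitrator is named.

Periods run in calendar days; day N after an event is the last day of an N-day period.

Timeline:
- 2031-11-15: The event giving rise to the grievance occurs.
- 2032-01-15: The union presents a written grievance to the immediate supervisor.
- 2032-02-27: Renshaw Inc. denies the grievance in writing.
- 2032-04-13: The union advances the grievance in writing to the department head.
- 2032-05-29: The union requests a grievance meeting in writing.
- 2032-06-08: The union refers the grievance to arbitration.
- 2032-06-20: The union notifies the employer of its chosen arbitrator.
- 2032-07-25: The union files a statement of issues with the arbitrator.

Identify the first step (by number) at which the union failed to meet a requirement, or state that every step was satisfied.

Step 1

Step 1: 59 days after 2031-11-15 (when the grieved event occurs) is 2032-01-13; 2032-01-15 misses that deadline by 2 days.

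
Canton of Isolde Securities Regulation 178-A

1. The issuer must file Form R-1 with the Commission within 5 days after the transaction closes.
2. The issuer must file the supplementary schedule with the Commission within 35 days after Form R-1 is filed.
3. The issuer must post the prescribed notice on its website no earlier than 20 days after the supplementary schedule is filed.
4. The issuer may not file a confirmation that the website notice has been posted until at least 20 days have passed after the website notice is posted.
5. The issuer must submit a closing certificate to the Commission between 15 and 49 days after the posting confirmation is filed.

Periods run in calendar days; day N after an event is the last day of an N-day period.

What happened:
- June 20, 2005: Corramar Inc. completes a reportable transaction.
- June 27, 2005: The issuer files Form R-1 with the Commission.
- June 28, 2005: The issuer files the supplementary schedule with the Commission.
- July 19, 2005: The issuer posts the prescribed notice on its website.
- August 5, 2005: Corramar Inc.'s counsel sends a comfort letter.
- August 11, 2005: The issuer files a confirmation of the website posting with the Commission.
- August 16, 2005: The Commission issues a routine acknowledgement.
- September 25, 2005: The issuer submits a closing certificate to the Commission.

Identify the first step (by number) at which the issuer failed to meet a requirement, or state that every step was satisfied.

Step 1: 5 days after June 20, 2005 (when the transaction closes) is June 25, 2005; June 27, 2005 misses that deadline by 2 days.

Step 1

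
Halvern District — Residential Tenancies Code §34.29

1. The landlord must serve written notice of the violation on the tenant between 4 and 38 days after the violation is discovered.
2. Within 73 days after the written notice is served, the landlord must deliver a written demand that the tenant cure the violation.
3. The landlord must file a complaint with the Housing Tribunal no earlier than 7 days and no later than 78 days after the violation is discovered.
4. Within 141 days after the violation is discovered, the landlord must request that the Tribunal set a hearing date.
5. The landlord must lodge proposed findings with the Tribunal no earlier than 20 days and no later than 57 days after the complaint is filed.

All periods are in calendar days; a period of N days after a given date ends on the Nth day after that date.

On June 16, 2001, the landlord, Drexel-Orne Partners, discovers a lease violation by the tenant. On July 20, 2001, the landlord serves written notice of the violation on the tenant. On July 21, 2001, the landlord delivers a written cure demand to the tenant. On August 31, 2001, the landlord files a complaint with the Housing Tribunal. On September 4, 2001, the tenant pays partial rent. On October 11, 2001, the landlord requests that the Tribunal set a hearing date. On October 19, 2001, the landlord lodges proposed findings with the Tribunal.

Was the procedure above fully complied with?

Yes

(1) the permitted window runs from June 16, 2001 + 4 = June 20, 2001 to June 16, 2001 + 38 = July 24, 2001; done July 20, 2001, which is between those dates.
(2) due by July 20, 2001 + 73 days = October 1, 2001; completed July 21, 2001, before the deadline.
(3) the permitted window runs from June 16, 2001 + 7 = June 23, 2001 to June 16, 2001 + 78 = September 2, 2001; August 31, 2001 falls inside that range.
(4) due by June 16, 2001 + 141 days = November 4, 2001; done October 11, 2001 — timely.
(5) the permitted window runs from August 31, 2001 + 20 = September 20, 2001 to August 31, 2001 + 57 = October 27, 2001; done October 19, 2001 — within the window.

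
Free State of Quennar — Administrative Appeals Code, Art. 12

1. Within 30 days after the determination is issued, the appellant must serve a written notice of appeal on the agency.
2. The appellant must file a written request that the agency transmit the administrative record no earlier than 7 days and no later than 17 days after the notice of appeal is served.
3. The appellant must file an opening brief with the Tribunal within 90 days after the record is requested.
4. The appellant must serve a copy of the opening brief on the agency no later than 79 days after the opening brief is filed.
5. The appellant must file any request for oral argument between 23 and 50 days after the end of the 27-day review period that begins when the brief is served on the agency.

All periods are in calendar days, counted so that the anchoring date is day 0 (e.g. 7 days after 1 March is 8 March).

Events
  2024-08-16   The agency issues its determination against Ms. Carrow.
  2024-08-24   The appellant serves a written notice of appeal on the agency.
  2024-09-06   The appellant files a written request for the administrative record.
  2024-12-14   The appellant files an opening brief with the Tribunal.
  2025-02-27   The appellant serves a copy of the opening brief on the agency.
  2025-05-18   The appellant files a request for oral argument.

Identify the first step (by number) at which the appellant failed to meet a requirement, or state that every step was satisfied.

Step 3

(1) due by 2024-08-16 + 30 days = 2024-09-15; completed 2024-08-24, before the deadline.
(2) the permitted window runs from 2024-08-24 + 7 = 2024-08-31 to 2024-08-24 + 17 = 2024-09-10; 2024-09-06 falls inside that range.
(3) due by 2024-09-06 + 90 days = 2024-12-05; 2024-12-14 misses that deadline by 9 days.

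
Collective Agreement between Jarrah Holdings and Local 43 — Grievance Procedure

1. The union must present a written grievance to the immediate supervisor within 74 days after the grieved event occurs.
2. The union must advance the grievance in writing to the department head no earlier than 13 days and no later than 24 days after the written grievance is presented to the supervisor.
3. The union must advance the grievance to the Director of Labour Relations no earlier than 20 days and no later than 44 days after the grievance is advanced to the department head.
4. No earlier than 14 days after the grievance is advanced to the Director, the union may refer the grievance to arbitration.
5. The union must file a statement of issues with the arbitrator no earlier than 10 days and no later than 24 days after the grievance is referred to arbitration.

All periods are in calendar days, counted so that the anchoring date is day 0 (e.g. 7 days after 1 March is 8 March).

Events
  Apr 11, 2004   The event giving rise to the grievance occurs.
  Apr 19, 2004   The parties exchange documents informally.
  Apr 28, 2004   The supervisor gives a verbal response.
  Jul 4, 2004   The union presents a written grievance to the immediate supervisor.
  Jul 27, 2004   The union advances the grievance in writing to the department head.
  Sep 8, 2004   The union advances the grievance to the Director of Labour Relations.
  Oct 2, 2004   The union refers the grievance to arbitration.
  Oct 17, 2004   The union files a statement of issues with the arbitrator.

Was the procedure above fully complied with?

No

(1) due by Apr 11, 2004 + 74 days = Jun 24, 2004; done Jul 4, 2004 — 10 days late.
The analysis stops there.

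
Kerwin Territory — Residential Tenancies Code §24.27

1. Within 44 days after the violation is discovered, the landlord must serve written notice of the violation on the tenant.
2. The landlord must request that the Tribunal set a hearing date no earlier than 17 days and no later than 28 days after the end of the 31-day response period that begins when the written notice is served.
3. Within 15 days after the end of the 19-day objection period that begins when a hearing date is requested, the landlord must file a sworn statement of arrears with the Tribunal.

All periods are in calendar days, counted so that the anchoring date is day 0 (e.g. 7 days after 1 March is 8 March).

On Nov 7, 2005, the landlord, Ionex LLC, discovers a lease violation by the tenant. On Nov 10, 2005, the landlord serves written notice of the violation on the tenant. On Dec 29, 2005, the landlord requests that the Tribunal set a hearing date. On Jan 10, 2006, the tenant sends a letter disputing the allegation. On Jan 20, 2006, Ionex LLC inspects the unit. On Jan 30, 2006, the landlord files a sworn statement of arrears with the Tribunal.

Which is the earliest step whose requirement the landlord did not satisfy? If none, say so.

Step 1: 44 days after Nov 7, 2005 (when the violation is discovered) is Dec 21, 2005; done Nov 10, 2005 — timely.
Step 2: the window is 17–28 days after Dec 11, 2005 (end of the 31-day response period, which began when the written notice is served on Nov 10, 2005), so Dec 28, 2005 through Jan 8, 2006; done Dec 29, 2005 — within the window.
Step 3: 15 days after Jan 17, 2006 (end of the 19-day objection period, which began when a hearing date is requested on Dec 29, 2005) is Feb 1, 2006; Jan 30, 2006 is within that limit.

None — every step was satisfied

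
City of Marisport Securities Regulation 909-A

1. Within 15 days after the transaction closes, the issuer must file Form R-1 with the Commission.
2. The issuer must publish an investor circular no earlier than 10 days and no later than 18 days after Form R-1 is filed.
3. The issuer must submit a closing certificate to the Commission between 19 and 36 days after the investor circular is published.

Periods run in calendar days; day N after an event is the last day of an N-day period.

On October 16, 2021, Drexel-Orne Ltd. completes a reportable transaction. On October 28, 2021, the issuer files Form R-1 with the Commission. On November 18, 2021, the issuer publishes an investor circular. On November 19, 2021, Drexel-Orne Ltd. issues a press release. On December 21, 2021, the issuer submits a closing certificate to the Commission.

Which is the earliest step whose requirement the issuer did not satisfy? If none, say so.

Step 2

Step 1 — counting 15 days from October 16, 2021 (when the transaction closes) gives a deadline of October 31, 2021; completed October 28, 2021, before the deadline.
Step 2 — 10 and 18 days from October 28, 2021 (when Form R-1 is filed) are November 7, 2021 and November 15, 2021 respectively; done November 18, 2021 — 3 days after the window closed.
The procedure was therefore not followed at step 2.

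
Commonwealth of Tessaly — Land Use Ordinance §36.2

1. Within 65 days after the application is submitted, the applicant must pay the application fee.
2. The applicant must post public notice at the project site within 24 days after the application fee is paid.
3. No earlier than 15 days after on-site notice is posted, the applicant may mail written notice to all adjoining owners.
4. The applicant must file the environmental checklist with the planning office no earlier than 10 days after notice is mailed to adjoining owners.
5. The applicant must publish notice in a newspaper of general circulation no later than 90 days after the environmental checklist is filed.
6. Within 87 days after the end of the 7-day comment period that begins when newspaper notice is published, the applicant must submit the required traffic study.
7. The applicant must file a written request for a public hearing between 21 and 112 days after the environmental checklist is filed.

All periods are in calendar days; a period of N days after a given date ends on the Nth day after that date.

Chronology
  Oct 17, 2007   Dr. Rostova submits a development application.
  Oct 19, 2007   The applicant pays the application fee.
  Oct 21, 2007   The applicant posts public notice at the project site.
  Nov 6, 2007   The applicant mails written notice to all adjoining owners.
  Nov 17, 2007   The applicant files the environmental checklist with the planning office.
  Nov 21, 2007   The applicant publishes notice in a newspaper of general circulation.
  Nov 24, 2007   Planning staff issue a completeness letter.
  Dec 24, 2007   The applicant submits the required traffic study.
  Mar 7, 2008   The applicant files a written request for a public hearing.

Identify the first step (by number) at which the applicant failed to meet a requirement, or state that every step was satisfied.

(1) due by Oct 17, 2007 + 65 days = Dec 21, 2007; completed Oct 19, 2007, before the deadline.
(2) due by Oct 19, 2007 + 24 days = Nov 12, 2007; Oct 21, 2007 is within that limit.
(3) permitted from Oct 21, 2007 + 15 days = Nov 5, 2007 onward; done Nov 6, 2007 — permitted.
(4) permitted from Nov 6, 2007 + 10 days = Nov 16, 2007 onward; done Nov 17, 2007 — permitted.
(5) due by Nov 17, 2007 + 90 days = Feb 15, 2008; completed Nov 21, 2007, before the deadline.
(6) due by Nov 28, 2007 + 87 days = Feb 23, 2008; completed Dec 24, 2007, before the deadline.
(7) the permitted window runs from Nov 17, 2007 + 21 = Dec 8, 2007 to Nov 17, 2007 + 112 = Mar 8, 2008; done Mar 7, 2008, which is between those dates.

None — every step was satisfied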